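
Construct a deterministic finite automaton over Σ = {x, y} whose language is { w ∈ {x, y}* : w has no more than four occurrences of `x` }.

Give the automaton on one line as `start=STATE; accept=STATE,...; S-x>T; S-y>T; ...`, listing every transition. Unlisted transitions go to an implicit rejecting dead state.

Count `x`s, saturating at 5: states q0 through q4 mean 0 through 4 `x`s seen; q5 means more than 4. Each `x` increments (capped at q5); other symbols loop. Accept from {q0, q1, q2, q3, q4}.
A 6-state machine:
        x   y  
>* q0   q1  q0 
 * q1   q2  q1 
 * q2   q3  q2 
 * q3   q4  q3 
 * q4   q5  q4 
   q5   q5  q5 
(> = start, * = accepting)

start=q0; accept=q0,q1,q2,q3,q4; q0-x>q1; q0-y>q0; q1-x>q2; q1-y>q1; q2-x>q3; q2-y>q2; q3-x>q4; q3-y>q3; q4-x>q5; q4-y>q4; q5-x>q5; q5-y>q5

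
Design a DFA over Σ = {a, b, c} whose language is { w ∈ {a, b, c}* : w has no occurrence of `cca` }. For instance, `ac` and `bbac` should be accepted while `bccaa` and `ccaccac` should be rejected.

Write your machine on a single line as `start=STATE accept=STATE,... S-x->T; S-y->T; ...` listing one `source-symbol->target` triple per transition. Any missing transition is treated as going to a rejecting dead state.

This is the complement of 'contains `cca`'. Use the same substring-matching states — s0 through s3 holding how much of `cca` has just been matched — but flip the accepting set: everything except the trap s3 accepts.
        a   b   c  
>* s0   s0  s0  s1 
 * s1   s0  s0  s2 
 * s2   s3  s0  s2 
   s3   s3  s3  s3 
(> = start, * = accepting)

start=s0; accept=s0,s1,s2; s0-a->s0; s0-b->s0; s0-c->s1; s1-a->s0; s1-b->s0; s1-c->s2; s2-a->s3; s2-b->s0; s2-c->s2; s3-a->s3; s3-b->s3; s3-c->s3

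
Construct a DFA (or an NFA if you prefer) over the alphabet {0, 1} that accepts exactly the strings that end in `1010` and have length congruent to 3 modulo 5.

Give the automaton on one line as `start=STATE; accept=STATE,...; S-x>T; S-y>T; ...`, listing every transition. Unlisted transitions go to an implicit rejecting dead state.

Handle the two conditions separately and then intersect. One (5 states) tracks how much of the suffix `1010` has currently been matched; the other (5 states) tracks the input length modulo 5. Each combined state is a pair, one component from each; accept when both components accept. Minimizing collapses redundant product states.
A 9-state machine:
        0   1  
>  q0   q1  q1 
   q1   q2  q2 
   q2   q3  q3 
   q3   q4  q4 
   q4   q0  q5 
   q5   q6  q1 
   q6   q2  q7 
   q7   q8  q3 
 * q8   q4  q4 
(> = start, * = accepting)

start=q0; accept=q8; q0-0>q1; q0-1>q1; q1-0>q2; q1-1>q2; q2-0>q3; q2-1>q3; q3-0>q4; q3-1>q4; q4-0>q0; q4-1>q5; q5-0>q6; q5-1>q1; q6-0>q2; q6-1>q7; q7-0>q8; q7-1>q3; q8-0>q4; q8-1>q4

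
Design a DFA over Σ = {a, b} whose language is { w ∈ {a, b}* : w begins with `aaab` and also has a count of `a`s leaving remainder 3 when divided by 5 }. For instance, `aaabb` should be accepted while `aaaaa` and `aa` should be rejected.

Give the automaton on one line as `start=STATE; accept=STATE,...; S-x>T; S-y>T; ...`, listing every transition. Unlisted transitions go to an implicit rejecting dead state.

start=s0; accept=s8; s0-a>s1; s0-b>s2; s1-a>s3; s1-b>s4; s2-a>s4; s2-b>s2; s3-a>s5; s3-b>s6; s4-a>s6; s4-b>s4; s5-a>s7; s5-b>s8; s6-a>s9; s6-b>s6; s7-a>s2; s7-b>s7; s8-a>s10; s8-b>s8; s9-a>s7; s9-b>s9; s10-a>s11; s10-b>s10; s11-a>s12; s11-b>s11; s12-a>s13; s12-b>s12; s13-a>s8; s13-b>s13

Build one automaton per condition and run them in lockstep. One (6 states) tracks whether the input so far still matches the prefix `aaab`; the other (5 states) tracks the count of `a`s modulo 5. Each combined state is a pair, one component from each; accept when both components accept.
          a    b  
>  s0     s1   s2 
   s1     s3   s4 
   s2     s4   s2 
   s3     s5   s6 
   s4     s6   s4 
   s5     s7   s8 
   s6     s9   s6 
   s7     s2   s7 
 * s8    s10   s8 
   s9     s7   s9 
   s10   s11  s10 
   s11   s12  s11 
   s12   s13  s12 
   s13    s8  s13 
(> = start, * = accepting)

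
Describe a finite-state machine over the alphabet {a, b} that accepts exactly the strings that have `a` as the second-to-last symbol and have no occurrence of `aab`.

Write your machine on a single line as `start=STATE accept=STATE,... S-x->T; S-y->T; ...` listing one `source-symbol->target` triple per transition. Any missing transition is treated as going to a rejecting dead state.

start=S0; accept=S3,S4; S0-a->S1; S0-b->S2; S1-a->S3; S1-b->S4; S2-a->S5; S2-b->S6; S3-a->S3; S3-b->S7; S4-a->S5; S4-b->S6; S5-a->S3; S5-b->S4; S6-a->S5; S6-b->S6; S7-a->S8; S7-b->S9; S8-a->S10; S8-b->S7; S9-a->S8; S9-b->S9; S10-a->S10; S10-b->S7

Run two small machines in parallel and take their product. One (7 states) tracks the last 2 symbols read; the other (4 states) tracks partial matches of the forbidden pattern `aab`. Each combined state is a pair, one component from each; accept when both components accept.
          a    b  
>  S0     S1   S2 
   S1     S3   S4 
   S2     S5   S6 
 * S3     S3   S7 
 * S4     S5   S6 
   S5     S3   S4 
   S6     S5   S6 
   S7     S8   S9 
   S8    S10   S7 
   S9     S8   S9 
   S10   S10   S7 
(> = start, * = accepting)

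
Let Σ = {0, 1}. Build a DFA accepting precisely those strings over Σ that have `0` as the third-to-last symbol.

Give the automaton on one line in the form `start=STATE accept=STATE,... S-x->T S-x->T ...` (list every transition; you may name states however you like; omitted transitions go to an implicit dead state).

start=s0 accept=s7,s8,s9,s10 s0-0->s1 s0-1->s2 s1-0->s3 s1-1->s4 s2-0->s5 s2-1->s6 s3-0->s7 s3-1->s8 s4-0->s9 s4-1->s10 s5-0->s11 s5-1->s12 s6-0->s13 s6-1->s14 s7-0->s7 s7-1->s8 s8-0->s9 s8-1->s10 s9-0->s11 s9-1->s12 s10-0->s13 s10-1->s14 s11-0->s7 s11-1->s8 s12-0->s9 s12-1->s10 s13-0->s11 s13-1->s12 s14-0->s13 s14-1->s14

A DFA must remember the last 3 symbols (since which symbol is third-to-last isn't known until the input ends). Use one state per possible window of the last ≤3 symbols; accept from those whose window starts with `0`.
15 states suffice.
          0    1  
>  s0     s1   s2 
   s1     s3   s4 
   s2     s5   s6 
   s3     s7   s8 
   s4     s9  s10 
   s5    s11  s12 
   s6    s13  s14 
 * s7     s7   s8 
 * s8     s9  s10 
 * s9    s11  s12 
 * s10   s13  s14 
   s11    s7   s8 
   s12    s9  s10 
   s13   s11  s12 
   s14   s13  s14 
(> = start, * = accepting)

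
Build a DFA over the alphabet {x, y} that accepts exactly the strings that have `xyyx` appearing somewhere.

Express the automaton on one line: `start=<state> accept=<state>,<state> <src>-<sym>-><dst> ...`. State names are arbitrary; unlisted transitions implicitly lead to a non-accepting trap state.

start=q0 accept=q4 q0-x->q1 q0-y->q0 q1-x->q1 q1-y->q2 q2-x->q1 q2-y->q3 q3-x->q4 q3-y->q0 q4-x->q4 q4-y->q4

Track how much of `xyyx` has been matched so far: state q0 is no progress, q4 is the absorbing accept state reached once `xyyx` has occurred. Intermediate states record partial matches; on a mismatch, fall back to the longest reusable overlap.
A 5-state machine:
        x   y  
>  q0   q1  q0 
   q1   q1  q2 
   q2   q1  q3 
   q3   q4  q0 
 * q4   q4  q4 
(> = start, * = accepting)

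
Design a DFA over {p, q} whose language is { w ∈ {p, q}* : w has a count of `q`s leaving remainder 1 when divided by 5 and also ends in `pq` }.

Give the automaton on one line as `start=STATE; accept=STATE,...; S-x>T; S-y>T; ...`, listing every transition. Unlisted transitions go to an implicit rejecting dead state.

start=A; accept=D; A-p>B; A-q>C; B-p>B; B-q>D; C-p>C; C-q>E; D-p>C; D-q>E; E-p>E; E-q>F; F-p>F; F-q>G; G-p>G; G-q>A

Run two small machines in parallel and take their product. The first has 5 states tracking the count of `q`s modulo 5; the second has 3 states tracking how much of the suffix `pq` has currently been matched. A product state is a pair (one from each), accepting exactly when both do. Minimizing collapses redundant product states.
       p  q 
>  A   B  C 
   B   B  D 
   C   C  E 
 * D   C  E 
   E   E  F 
   F   F  G 
   G   G  A 
(> = start, * = accepting)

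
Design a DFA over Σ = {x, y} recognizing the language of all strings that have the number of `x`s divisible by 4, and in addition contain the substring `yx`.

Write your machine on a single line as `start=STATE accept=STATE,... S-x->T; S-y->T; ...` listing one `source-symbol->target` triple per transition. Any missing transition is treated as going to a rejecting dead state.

Build one automaton per condition and run them in lockstep. One (4 states) tracks the count of `x`s modulo 4; the other (3 states) tracks whether and how much of `yx` has been seen. Each combined state is a pair, one component from each; accept when both components accept.
12 states suffice.
          x    y  
>  q0     q1   q2 
   q1     q3   q4 
   q2     q5   q2 
   q3     q6   q7 
   q4     q8   q4 
   q5     q8   q5 
   q6     q0   q9 
   q7    q10   q7 
   q8    q10   q8 
   q9    q11   q9 
   q10   q11  q10 
 * q11    q5  q11 
(> = start, * = accepting)

start=q0; accept=q11; q0-x->q1; q0-y->q2; q1-x->q3; q1-y->q4; q2-x->q5; q2-y->q2; q3-x->q6; q3-y->q7; q4-x->q8; q4-y->q4; q5-x->q8; q5-y->q5; q6-x->q0; q6-y->q9; q7-x->q10; q7-y->q7; q8-x->q10; q8-y->q8; q9-x->q11; q9-y->q9; q10-x->q11; q10-y->q10; q11-x->q5; q11-y->q11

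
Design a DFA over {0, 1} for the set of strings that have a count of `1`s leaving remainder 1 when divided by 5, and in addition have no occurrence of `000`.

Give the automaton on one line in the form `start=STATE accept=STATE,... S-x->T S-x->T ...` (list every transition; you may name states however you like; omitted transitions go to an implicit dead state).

start=s0 accept=s2,s4,s7 s0-0->s1 s0-1->s2 s1-0->s3 s1-1->s2 s2-0->s4 s2-1->s5 s3-0->s6 s3-1->s2 s4-0->s7 s4-1->s5 s5-0->s8 s5-1->s9 s6-0->s6 s6-1->s10 s7-0->s10 s7-1->s5 s8-0->s11 s8-1->s9 s9-0->s12 s9-1->s13 s10-0->s10 s10-1->s14 s11-0->s14 s11-1->s9 s12-0->s15 s12-1->s13 s13-0->s16 s13-1->s0 s14-0->s14 s14-1->s17 s15-0->s17 s15-1->s13 s16-0->s18 s16-1->s0 s17-0->s17 s17-1->s19 s18-0->s19 s18-1->s0 s19-0->s19 s19-1->s6

Handle the two conditions separately and then intersect. The first has 5 states tracking the count of `1`s modulo 5; the second has 4 states tracking partial matches of the forbidden pattern `000`. A product state is a pair (one from each), accepting exactly when both do.
With 20 states:
          0    1  
>  s0     s1   s2 
   s1     s3   s2 
 * s2     s4   s5 
   s3     s6   s2 
 * s4     s7   s5 
   s5     s8   s9 
   s6     s6  s10 
 * s7    s10   s5 
   s8    s11   s9 
   s9    s12  s13 
   s10   s10  s14 
   s11   s14   s9 
   s12   s15  s13 
   s13   s16   s0 
   s14   s14  s17 
   s15   s17  s13 
   s16   s18   s0 
   s17   s17  s19 
   s18   s19   s0 
   s19   s19   s6 
(> = start, * = accepting)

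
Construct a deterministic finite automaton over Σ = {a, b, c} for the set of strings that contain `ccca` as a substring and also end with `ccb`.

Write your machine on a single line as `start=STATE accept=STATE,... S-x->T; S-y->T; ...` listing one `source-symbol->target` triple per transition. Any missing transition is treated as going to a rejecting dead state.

Handle the two conditions separately and then intersect. One (5 states) tracks whether and how much of `ccca` has been seen; the other (4 states) tracks how much of the suffix `ccb` has currently been matched. Each combined state is a pair, one component from each; accept when both components accept. Equivalent product states are then merged.
With 8 states:
        a   b   c  
>  S0   S0  S0  S1 
   S1   S0  S0  S2 
   S2   S0  S0  S3 
   S3   S4  S0  S3 
   S4   S4  S4  S5 
   S5   S4  S4  S6 
   S6   S4  S7  S6 
 * S7   S4  S4  S5 
(> = start, * = accepting)

start=S0; accept=S7; S0-a->S0; S0-b->S0; S0-c->S1; S1-a->S0; S1-b->S0; S1-c->S2; S2-a->S0; S2-b->S0; S2-c->S3; S3-a->S4; S3-b->S0; S3-c->S3; S4-a->S4; S4-b->S4; S4-c->S5; S5-a->S4; S5-b->S4; S5-c->S6; S6-a->S4; S6-b->S7; S6-c->S6; S7-a->S4; S7-b->S4; S7-c->S5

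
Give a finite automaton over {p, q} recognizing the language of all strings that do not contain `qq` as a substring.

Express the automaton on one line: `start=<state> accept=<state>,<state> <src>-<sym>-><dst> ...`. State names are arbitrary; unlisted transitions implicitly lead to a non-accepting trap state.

start=S0 accept=S0,S1 S0-p->S0 S0-q->S1 S1-p->S0 S1-q->S2 S2-p->S2 S2-q->S2

This is the complement of 'contains `qq`'. Use the same substring-matching states — S0 through S2 holding how much of `qq` has just been matched — but flip the accepting set: everything except the trap S2 accepts.
        p   q  
>* S0   S0  S1 
 * S1   S0  S2 
   S2   S2  S2 
(> = start, * = accepting)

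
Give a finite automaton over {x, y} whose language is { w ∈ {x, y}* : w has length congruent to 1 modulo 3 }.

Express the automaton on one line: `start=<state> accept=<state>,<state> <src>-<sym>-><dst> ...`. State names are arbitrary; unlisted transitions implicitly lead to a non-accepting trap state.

start=q0 accept=q1 q0-x->q1 q0-y->q1 q1-x->q2 q1-y->q2 q2-x->q0 q2-y->q0

Only the length mod 3 matters, so use a 3-cycle: from any state, every input symbol moves to the next state, wrapping q2 back to q0. Mark q1 accepting.
        x   y  
>  q0   q1  q1 
 * q1   q2  q2 
   q2   q0  q0 
(> = start, * = accepting)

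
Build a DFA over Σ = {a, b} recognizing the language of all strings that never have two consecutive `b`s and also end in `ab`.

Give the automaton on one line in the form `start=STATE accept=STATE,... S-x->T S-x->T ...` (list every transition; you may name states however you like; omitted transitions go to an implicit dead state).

start=S0 accept=S3 S0-a->S1 S0-b->S2 S1-a->S1 S1-b->S3 S2-a->S1 S2-b->S4 S3-a->S1 S3-b->S4 S4-a->S4 S4-b->S4

Handle the two conditions separately and then intersect. One (3 states) tracks partial matches of the forbidden pattern `bb`; the other (3 states) tracks how much of the suffix `ab` has currently been matched. Each combined state is a pair, one component from each; accept when both components accept. Equivalent product states are then merged.
5 states suffice.
        a   b  
>  S0   S1  S2 
   S1   S1  S3 
   S2   S1  S4 
 * S3   S1  S4 
   S4   S4  S4 
(> = start, * = accepting)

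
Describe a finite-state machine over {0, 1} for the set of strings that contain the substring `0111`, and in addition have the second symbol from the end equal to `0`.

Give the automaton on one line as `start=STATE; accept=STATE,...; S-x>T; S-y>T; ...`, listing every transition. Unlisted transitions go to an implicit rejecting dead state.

start=q0; accept=q6,q7; q0-0>q1; q0-1>q0; q1-0>q1; q1-1>q2; q2-0>q1; q2-1>q3; q3-0>q1; q3-1>q4; q4-0>q5; q4-1>q4; q5-0>q6; q5-1>q7; q6-0>q6; q6-1>q7; q7-0>q5; q7-1>q4

Run two small machines in parallel and take their product. One (5 states) tracks whether and how much of `0111` has been seen; the other (7 states) tracks the last 2 symbols read. Each combined state is a pair, one component from each; accept when both components accept. After merging equivalent states the machine shrinks.
An 8-state machine:
        0   1  
>  q0   q1  q0 
   q1   q1  q2 
   q2   q1  q3 
   q3   q1  q4 
   q4   q5  q4 
   q5   q6  q7 
 * q6   q6  q7 
 * q7   q5  q4 
(> = start, * = accepting)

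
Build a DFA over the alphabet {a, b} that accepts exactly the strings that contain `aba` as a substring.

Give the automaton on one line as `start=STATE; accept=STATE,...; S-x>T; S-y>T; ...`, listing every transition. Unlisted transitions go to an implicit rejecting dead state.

start=s0; accept=s3; s0-a>s1; s0-b>s0; s1-a>s1; s1-b>s2; s2-a>s3; s2-b>s0; s3-a>s3; s3-b>s3

Track how much of `aba` has been matched so far: state s0 is no progress, s3 is the absorbing accept state reached once `aba` has occurred. Intermediate states record partial matches; on a mismatch, fall back to the longest reusable overlap.
        a   b  
>  s0   s1  s0 
   s1   s1  s2 
   s2   s3  s0 
 * s3   s3  s3 
(> = start, * = accepting)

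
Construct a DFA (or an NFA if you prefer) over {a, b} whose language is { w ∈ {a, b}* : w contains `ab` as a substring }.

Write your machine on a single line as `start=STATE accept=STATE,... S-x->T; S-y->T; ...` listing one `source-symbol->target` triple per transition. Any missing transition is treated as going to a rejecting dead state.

start=q0; accept=q2; q0-a->q1; q0-b->q0; q1-a->q1; q1-b->q2; q2-a->q2; q2-b->q2

States q0..q1 record the length of the longest prefix of `ab` that matches the current input suffix. Reaching q2 means `ab` has been seen, and we stay there forever. Accept from q2.
A 3-state machine:
        a   b  
>  q0   q1  q0 
   q1   q1  q2 
 * q2   q2  q2 
(> = start, * = accepting)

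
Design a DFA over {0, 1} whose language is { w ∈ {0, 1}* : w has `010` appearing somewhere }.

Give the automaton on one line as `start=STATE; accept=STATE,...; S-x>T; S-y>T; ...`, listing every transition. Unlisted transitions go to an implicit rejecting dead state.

start=s0; accept=s3; s0-0>s1; s0-1>s0; s1-0>s1; s1-1>s2; s2-0>s3; s2-1>s0; s3-0>s3; s3-1>s3

Track how much of `010` has been matched so far: state s0 is no progress, s3 is the absorbing accept state reached once `010` has occurred. Intermediate states record partial matches; on a mismatch, fall back to the longest reusable overlap.
4 states suffice.
        0   1  
>  s0   s1  s0 
   s1   s1  s2 
   s2   s3  s0 
 * s3   s3  s3 
(> = start, * = accepting)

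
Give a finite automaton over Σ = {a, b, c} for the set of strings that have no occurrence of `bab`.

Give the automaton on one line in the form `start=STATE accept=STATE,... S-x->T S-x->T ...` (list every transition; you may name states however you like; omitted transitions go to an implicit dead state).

start=s0 accept=s0,s1,s2 s0-a->s0 s0-b->s1 s0-c->s0 s1-a->s2 s1-b->s1 s1-c->s0 s2-a->s0 s2-b->s3 s2-c->s0 s3-a->s3 s3-b->s3 s3-c->s3

Track partial matches of the forbidden pattern `bab`. State s3 is a dead state reached once `bab` has occurred; every other state accepts. s0 means no part of `bab` is currently matched.
        a   b   c  
>* s0   s0  s1  s0 
 * s1   s2  s1  s0 
 * s2   s0  s3  s0 
   s3   s3  s3  s3 
(> = start, * = accepting)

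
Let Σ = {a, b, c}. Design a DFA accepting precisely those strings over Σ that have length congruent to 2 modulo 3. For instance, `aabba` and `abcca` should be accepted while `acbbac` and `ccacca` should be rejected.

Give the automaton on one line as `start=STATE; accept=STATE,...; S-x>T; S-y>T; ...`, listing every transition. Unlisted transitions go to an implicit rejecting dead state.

start=q0; accept=q2; q0-a>q1; q0-b>q1; q0-c>q1; q1-a>q2; q1-b>q2; q1-c>q2; q2-a>q0; q2-b>q0; q2-c>q0

Count input length modulo 3: every symbol advances one step around the cycle q0 → q1 → q2 → q0. Accept at q2.
A 3-state machine:
        a   b   c  
>  q0   q1  q1  q1 
   q1   q2  q2  q2 
 * q2   q0  q0  q0 
(> = start, * = accepting)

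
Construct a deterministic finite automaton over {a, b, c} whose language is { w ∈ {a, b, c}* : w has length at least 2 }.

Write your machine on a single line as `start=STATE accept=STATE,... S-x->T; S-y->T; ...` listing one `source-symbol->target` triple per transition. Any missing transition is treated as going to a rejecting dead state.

start=q0; accept=q2,q3; q0-a->q1; q0-b->q1; q0-c->q1; q1-a->q2; q1-b->q2; q1-c->q2; q2-a->q3; q2-b->q3; q2-c->q3; q3-a->q3; q3-b->q3; q3-c->q3

We only need to distinguish lengths 0, 1, …, 2, and '>2'. Chain q0 → q1 → q2 → q3 on every symbol, with q3 looping. Accepting states: {q2, q3}.
        a   b   c  
>  q0   q1  q1  q1 
   q1   q2  q2  q2 
 * q2   q3  q3  q3 
 * q3   q3  q3  q3 
(> = start, * = accepting)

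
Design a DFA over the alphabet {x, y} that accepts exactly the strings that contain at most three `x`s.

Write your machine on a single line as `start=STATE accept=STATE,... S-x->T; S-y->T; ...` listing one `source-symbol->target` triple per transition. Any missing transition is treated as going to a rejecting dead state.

start=q0; accept=q0,q1,q2,q3; q0-x->q1; q0-y->q0; q1-x->q2; q1-y->q1; q2-x->q3; q2-y->q2; q3-x->q4; q3-y->q3; q4-x->q4; q4-y->q4

Only the number of `x`s matters, and only up to 4. Make a chain q0 → q1 → q2 → q3 → q4 advanced by each `x` (with q4 absorbing); every other symbol self-loops. The accepting set is {q0, q1, q2, q3}.
        x   y  
>* q0   q1  q0 
 * q1   q2  q1 
 * q2   q3  q2 
 * q3   q4  q3 
   q4   q4  q4 
(> = start, * = accepting)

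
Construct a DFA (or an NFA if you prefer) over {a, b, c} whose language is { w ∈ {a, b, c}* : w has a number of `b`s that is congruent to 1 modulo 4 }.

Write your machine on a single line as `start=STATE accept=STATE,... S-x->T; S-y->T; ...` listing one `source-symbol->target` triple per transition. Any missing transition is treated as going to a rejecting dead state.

Keep the running count of `b`s modulo 4: each `b` advances along the cycle q0 → q1 → q2 → q3 → q0 while other symbols loop. Accept at q1.
With 4 states:
        a   b   c  
>  q0   q0  q1  q0 
 * q1   q1  q2  q1 
   q2   q2  q3  q2 
   q3   q3  q0  q3 
(> = start, * = accepting)

start=q0; accept=q1; q0-a->q0; q0-b->q1; q0-c->q0; q1-a->q1; q1-b->q2; q1-c->q1; q2-a->q2; q2-b->q3; q2-c->q2; q3-a->q3; q3-b->q0; q3-c->q3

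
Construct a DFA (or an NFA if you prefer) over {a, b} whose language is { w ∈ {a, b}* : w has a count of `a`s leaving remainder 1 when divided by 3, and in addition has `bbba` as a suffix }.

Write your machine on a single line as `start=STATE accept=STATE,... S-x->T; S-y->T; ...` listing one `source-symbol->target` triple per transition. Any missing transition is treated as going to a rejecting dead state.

start=s0; accept=s6; s0-a->s1; s0-b->s2; s1-a->s3; s1-b->s1; s2-a->s1; s2-b->s4; s3-a->s0; s3-b->s3; s4-a->s1; s4-b->s5; s5-a->s6; s5-b->s5; s6-a->s3; s6-b->s1

Run two small machines in parallel and take their product. One (3 states) tracks the count of `a`s modulo 3; the other (5 states) tracks how much of the suffix `bbba` has currently been matched. Each combined state is a pair, one component from each; accept when both components accept. Equivalent product states are then merged.
A 7-state machine:
        a   b  
>  s0   s1  s2 
   s1   s3  s1 
   s2   s1  s4 
   s3   s0  s3 
   s4   s1  s5 
   s5   s6  s5 
 * s6   s3  s1 
(> = start, * = accepting)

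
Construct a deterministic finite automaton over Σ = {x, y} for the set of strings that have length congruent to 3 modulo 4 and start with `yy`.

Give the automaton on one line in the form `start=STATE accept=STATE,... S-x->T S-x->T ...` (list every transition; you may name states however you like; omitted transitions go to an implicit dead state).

Run two small machines in parallel and take their product. One (4 states) tracks the input length modulo 4; the other (4 states) tracks whether the input so far still matches the prefix `yy`. Each combined state is a pair, one component from each; accept when both components accept. Minimizing collapses redundant product states.
A 7-state machine:
        x   y  
>  S0   S1  S2 
   S1   S1  S1 
   S2   S1  S3 
   S3   S4  S4 
 * S4   S5  S5 
   S5   S6  S6 
   S6   S3  S3 
(> = start, * = accepting)

start=S0 accept=S4 S0-x->S1 S0-y->S2 S1-x->S1 S1-y->S1 S2-x->S1 S2-y->S3 S3-x->S4 S3-y->S4 S4-x->S5 S4-y->S5 S5-x->S6 S5-y->S6 S6-x->S3 S6-y->S3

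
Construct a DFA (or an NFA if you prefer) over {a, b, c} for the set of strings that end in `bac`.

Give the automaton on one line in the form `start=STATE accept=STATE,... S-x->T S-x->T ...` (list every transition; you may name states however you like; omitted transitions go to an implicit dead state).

start=s0 accept=s3 s0-a->s0 s0-b->s1 s0-c->s0 s1-a->s2 s1-b->s1 s1-c->s0 s2-a->s0 s2-b->s1 s2-c->s3 s3-a->s0 s3-b->s1 s3-c->s0

Let each state record the length of the longest suffix of the input read so far that is also a prefix of `bac`. s1 means the last symbol is `b`; s2 means the last 2 symbols are `ba`; s3 means the last 3 symbols are `bac`. Accept only at s3, where the string currently ends in `bac`.
4 states suffice.
        a   b   c  
>  s0   s0  s1  s0 
   s1   s2  s1  s0 
   s2   s0  s1  s3 
 * s3   s0  s1  s0 
(> = start, * = accepting)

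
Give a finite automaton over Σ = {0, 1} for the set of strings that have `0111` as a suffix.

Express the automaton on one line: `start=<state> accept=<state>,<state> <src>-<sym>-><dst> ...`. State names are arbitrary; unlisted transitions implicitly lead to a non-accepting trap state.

Remember how much of `0111` the current input suffix matches. State S0 means no match yet; S1 means the last symbol is `0`; S2 means the last 2 symbols are `01`; S3 means the last 3 symbols are `011`; S4 means the last 4 symbols are `0111`. Only S4 accepts. On a mismatch, fall back to the longest proper suffix that is still a prefix of `0111`.
A 5-state machine:
        0   1  
>  S0   S1  S0 
   S1   S1  S2 
   S2   S1  S3 
   S3   S1  S4 
 * S4   S1  S0 
(> = start, * = accepting)

start=S0 accept=S4 S0-0->S1 S0-1->S0 S1-0->S1 S1-1->S2 S2-0->S1 S2-1->S3 S3-0->S1 S3-1->S4 S4-0->S1 S4-1->S0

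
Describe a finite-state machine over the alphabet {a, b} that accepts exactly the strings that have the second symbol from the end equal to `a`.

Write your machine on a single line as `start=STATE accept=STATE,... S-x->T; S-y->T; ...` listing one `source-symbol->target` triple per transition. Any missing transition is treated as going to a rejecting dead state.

Because acceptance depends on a position counted from the end, the machine has to buffer the most recent 2 symbols. Make each state the string of the last up-to-2 symbols read; on input `x` shift the window left and append `x`. Accept when the buffered window has length 2 and begins with `a`.
        a   b  
>  q0   q1  q2 
   q1   q3  q4 
   q2   q5  q6 
 * q3   q3  q4 
 * q4   q5  q6 
   q5   q3  q4 
   q6   q5  q6 
(> = start, * = accepting)

start=q0; accept=q3,q4; q0-a->q1; q0-b->q2; q1-a->q3; q1-b->q4; q2-a->q5; q2-b->q6; q3-a->q3; q3-b->q4; q4-a->q5; q4-b->q6; q5-a->q3; q5-b->q4; q6-a->q5; q6-b->q6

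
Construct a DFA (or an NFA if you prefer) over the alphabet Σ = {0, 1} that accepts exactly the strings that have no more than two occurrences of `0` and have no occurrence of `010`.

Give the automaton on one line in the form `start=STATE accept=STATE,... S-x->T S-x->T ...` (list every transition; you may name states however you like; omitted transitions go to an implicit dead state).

start=s0 accept=s0,s1,s2,s3,s5,s7,s10 s0-0->s1 s0-1->s0 s1-0->s2 s1-1->s3 s2-0->s4 s2-1->s5 s3-0->s6 s3-1->s7 s4-0->s4 s4-1->s8 s5-0->s9 s5-1->s10 s6-0->s9 s6-1->s6 s7-0->s2 s7-1->s7 s8-0->s9 s8-1->s11 s9-0->s9 s9-1->s9 s10-0->s4 s10-1->s10 s11-0->s4 s11-1->s11

Build one automaton per condition and run them in lockstep. The first has 4 states tracking the count of `0`s, saturating at 3; the second has 4 states tracking partial matches of the forbidden pattern `010`. A product state is a pair (one from each), accepting exactly when both do.
With 12 states:
          0    1  
>* s0     s1   s0 
 * s1     s2   s3 
 * s2     s4   s5 
 * s3     s6   s7 
   s4     s4   s8 
 * s5     s9  s10 
   s6     s9   s6 
 * s7     s2   s7 
   s8     s9  s11 
   s9     s9   s9 
 * s10    s4  s10 
   s11    s4  s11 
(> = start, * = accepting)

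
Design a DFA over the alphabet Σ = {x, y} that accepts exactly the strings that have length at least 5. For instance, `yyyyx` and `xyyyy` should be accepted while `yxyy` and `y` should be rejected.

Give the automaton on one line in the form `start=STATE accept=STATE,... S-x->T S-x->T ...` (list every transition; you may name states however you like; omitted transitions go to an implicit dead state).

We only need to distinguish lengths 0, 1, …, 5, and '>5'. Chain q0 → q1 → q2 → q3 → q4 → q5 → q6 on every symbol, with q6 looping. Accepting states: {q5, q6}.
A 7-state machine:
        x   y  
>  q0   q1  q1 
   q1   q2  q2 
   q2   q3  q3 
   q3   q4  q4 
   q4   q5  q5 
 * q5   q6  q6 
 * q6   q6  q6 
(> = start, * = accepting)

start=q0 accept=q5,q6 q0-x->q1 q0-y->q1 q1-x->q2 q1-y->q2 q2-x->q3 q2-y->q3 q3-x->q4 q3-y->q4 q4-x->q5 q4-y->q5 q5-x->q6 q5-y->q6 q6-x->q6 q6-y->q6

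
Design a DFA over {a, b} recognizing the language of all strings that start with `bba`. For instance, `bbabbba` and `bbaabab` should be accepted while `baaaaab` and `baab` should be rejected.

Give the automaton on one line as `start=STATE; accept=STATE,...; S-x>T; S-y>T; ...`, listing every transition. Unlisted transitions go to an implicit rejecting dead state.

start=S0; accept=S3; S0-a>S4; S0-b>S1; S1-a>S4; S1-b>S2; S2-a>S3; S2-b>S4; S3-a>S3; S3-b>S3; S4-a>S4; S4-b>S4

Check the first 3 symbols one by one: S0 through S2 record how many have matched `bba` so far; any wrong symbol goes to the dead state S4. After all 3 match we enter the accepting sink S3.
With 5 states:
        a   b  
>  S0   S4  S1 
   S1   S4  S2 
   S2   S3  S4 
 * S3   S3  S3 
   S4   S4  S4 
(> = start, * = accepting)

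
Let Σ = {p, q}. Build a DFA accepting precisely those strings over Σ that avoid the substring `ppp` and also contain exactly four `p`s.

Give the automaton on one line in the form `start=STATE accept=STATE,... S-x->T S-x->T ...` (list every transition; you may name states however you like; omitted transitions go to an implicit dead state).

Handle the two conditions separately and then intersect. The first has 4 states tracking partial matches of the forbidden pattern `ppp`; the second has 6 states tracking the count of `p`s, saturating at 5. A product state is a pair (one from each), accepting exactly when both do. After merging equivalent states the machine shrinks.
With 10 states:
       p  q 
>  A   B  A 
   B   C  D 
   C   E  F 
   D   G  D 
   E   E  E 
   F   H  F 
   G   I  F 
   H   J  H 
   I   E  H 
 * J   E  J 
(> = start, * = accepting)

start=A accept=J A-p->B A-q->A B-p->C B-q->D C-p->E C-q->F D-p->G D-q->D E-p->E E-q->E F-p->H F-q->F G-p->I G-q->F H-p->J H-q->H I-p->E I-q->H J-p->E J-q->J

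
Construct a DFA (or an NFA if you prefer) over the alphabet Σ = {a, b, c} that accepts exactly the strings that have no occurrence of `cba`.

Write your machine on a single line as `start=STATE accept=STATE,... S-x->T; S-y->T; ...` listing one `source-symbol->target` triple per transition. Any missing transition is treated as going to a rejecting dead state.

start=q0; accept=q0,q1,q2; q0-a->q0; q0-b->q0; q0-c->q1; q1-a->q0; q1-b->q2; q1-c->q1; q2-a->q3; q2-b->q0; q2-c->q1; q3-a->q3; q3-b->q3; q3-c->q3

This is the complement of 'contains `cba`'. Use the same substring-matching states — q0 through q3 holding how much of `cba` has just been matched — but flip the accepting set: everything except the trap q3 accepts.
        a   b   c  
>* q0   q0  q0  q1 
 * q1   q0  q2  q1 
 * q2   q3  q0  q1 
   q3   q3  q3  q3 
(> = start, * = accepting)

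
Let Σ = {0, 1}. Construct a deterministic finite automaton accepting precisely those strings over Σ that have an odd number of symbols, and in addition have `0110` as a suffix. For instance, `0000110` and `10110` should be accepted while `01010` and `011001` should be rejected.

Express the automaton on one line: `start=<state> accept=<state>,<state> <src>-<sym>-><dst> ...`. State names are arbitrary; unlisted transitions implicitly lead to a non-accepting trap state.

Run two small machines in parallel and take their product. The first has 2 states tracking the input length modulo 2; the second has 5 states tracking how much of the suffix `0110` has currently been matched. A product state is a pair (one from each), accepting exactly when both do. Minimizing collapses redundant product states.
A 6-state machine:
        0   1  
>  S0   S1  S1 
   S1   S2  S0 
   S2   S1  S3 
   S3   S2  S4 
   S4   S5  S1 
 * S5   S2  S0 
(> = start, * = accepting)

start=S0 accept=S5 S0-0->S1 S0-1->S1 S1-0->S2 S1-1->S0 S2-0->S1 S2-1->S3 S3-0->S2 S3-1->S4 S4-0->S5 S4-1->S1 S5-0->S2 S5-1->S0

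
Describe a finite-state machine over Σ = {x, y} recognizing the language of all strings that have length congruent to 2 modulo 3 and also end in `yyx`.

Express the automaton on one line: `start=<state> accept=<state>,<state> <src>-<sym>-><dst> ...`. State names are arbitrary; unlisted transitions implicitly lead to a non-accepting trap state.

Run two small machines in parallel and take their product. One (3 states) tracks the input length modulo 3; the other (4 states) tracks how much of the suffix `yyx` has currently been matched. Each combined state is a pair, one component from each; accept when both components accept.
With 12 states:
          x    y  
>  q0     q1   q2 
   q1     q3   q4 
   q2     q3   q5 
   q3     q0   q6 
   q4     q0   q7 
   q5     q8   q7 
   q6     q1   q9 
   q7    q10   q9 
   q8     q1   q2 
   q9    q11   q5 
   q10    q3   q4 
 * q11    q0   q6 
(> = start, * = accepting)

start=q0 accept=q11 q0-x->q1 q0-y->q2 q1-x->q3 q1-y->q4 q2-x->q3 q2-y->q5 q3-x->q0 q3-y->q6 q4-x->q0 q4-y->q7 q5-x->q8 q5-y->q7 q6-x->q1 q6-y->q9 q7-x->q10 q7-y->q9 q8-x->q1 q8-y->q2 q9-x->q11 q9-y->q5 q10-x->q3 q10-y->q4 q11-x->q0 q11-y->q6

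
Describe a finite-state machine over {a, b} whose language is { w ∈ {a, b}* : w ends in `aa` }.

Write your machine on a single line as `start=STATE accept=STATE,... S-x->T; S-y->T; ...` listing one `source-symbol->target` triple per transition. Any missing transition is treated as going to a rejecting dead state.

start=q0; accept=q2; q0-a->q1; q0-b->q0; q1-a->q2; q1-b->q0; q2-a->q2; q2-b->q0

Let each state record the length of the longest suffix of the input read so far that is also a prefix of `aa`. q1 means the last symbol is `a`; q2 means the last 2 symbols are `aa`. Accept only at q2, where the string currently ends in `aa`.
With 3 states:
        a   b  
>  q0   q1  q0 
   q1   q2  q0 
 * q2   q2  q0 
(> = start, * = accepting)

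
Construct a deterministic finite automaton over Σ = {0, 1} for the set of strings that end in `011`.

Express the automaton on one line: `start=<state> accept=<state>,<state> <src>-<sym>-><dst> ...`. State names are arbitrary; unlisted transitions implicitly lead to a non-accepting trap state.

start=s0 accept=s3 s0-0->s1 s0-1->s0 s1-0->s1 s1-1->s2 s2-0->s1 s2-1->s3 s3-0->s1 s3-1->s0

Remember how much of `011` the current input suffix matches. State s0 means no match yet; s1 means the last symbol is `0`; s2 means the last 2 symbols are `01`; s3 means the last 3 symbols are `011`. Only s3 accepts. On a mismatch, fall back to the longest proper suffix that is still a prefix of `011`.
A 4-state machine:
        0   1  
>  s0   s1  s0 
   s1   s1  s2 
   s2   s1  s3 
 * s3   s1  s0 
(> = start, * = accepting)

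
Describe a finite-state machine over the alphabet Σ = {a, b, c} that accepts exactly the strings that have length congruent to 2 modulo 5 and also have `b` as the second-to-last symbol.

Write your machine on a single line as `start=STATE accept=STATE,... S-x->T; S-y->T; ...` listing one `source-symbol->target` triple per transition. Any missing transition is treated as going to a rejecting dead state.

Run two small machines in parallel and take their product. The first has 5 states tracking the input length modulo 5; the second has 13 states tracking the last 2 symbols read. A product state is a pair (one from each), accepting exactly when both do. After merging equivalent states the machine shrinks.
With 7 states:
        a   b   c  
>  q0   q1  q2  q1 
   q1   q3  q3  q3 
   q2   q4  q4  q4 
   q3   q5  q5  q5 
 * q4   q5  q5  q5 
   q5   q6  q6  q6 
   q6   q0  q0  q0 
(> = start, * = accepting)

start=q0; accept=q4; q0-a->q1; q0-b->q2; q0-c->q1; q1-a->q3; q1-b->q3; q1-c->q3; q2-a->q4; q2-b->q4; q2-c->q4; q3-a->q5; q3-b->q5; q3-c->q5; q4-a->q5; q4-b->q5; q4-c->q5; q5-a->q6; q5-b->q6; q5-c->q6; q6-a->q0; q6-b->q0; q6-c->q0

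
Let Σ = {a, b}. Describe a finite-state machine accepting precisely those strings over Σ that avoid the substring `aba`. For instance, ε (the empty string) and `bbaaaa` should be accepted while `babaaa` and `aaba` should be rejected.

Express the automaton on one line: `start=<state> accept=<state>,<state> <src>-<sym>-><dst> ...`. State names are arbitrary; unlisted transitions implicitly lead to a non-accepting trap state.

start=S0 accept=S0,S1,S2 S0-a->S1 S0-b->S0 S1-a->S1 S1-b->S2 S2-a->S3 S2-b->S0 S3-a->S3 S3-b->S3

Track partial matches of the forbidden pattern `aba`. State S3 is a dead state reached once `aba` has occurred; every other state accepts. S0 means no part of `aba` is currently matched.
        a   b  
>* S0   S1  S0 
 * S1   S1  S2 
 * S2   S3  S0 
   S3   S3  S3 
(> = start, * = accepting)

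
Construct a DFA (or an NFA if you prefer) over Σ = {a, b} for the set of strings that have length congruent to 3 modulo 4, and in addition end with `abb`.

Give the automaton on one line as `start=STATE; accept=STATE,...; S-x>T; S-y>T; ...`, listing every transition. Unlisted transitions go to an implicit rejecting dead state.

start=q0; accept=q6; q0-a>q1; q0-b>q2; q1-a>q3; q1-b>q4; q2-a>q3; q2-b>q3; q3-a>q5; q3-b>q5; q4-a>q5; q4-b>q6; q5-a>q0; q5-b>q0; q6-a>q0; q6-b>q0

Handle the two conditions separately and then intersect. The first has 4 states tracking the input length modulo 4; the second has 4 states tracking how much of the suffix `abb` has currently been matched. A product state is a pair (one from each), accepting exactly when both do. Equivalent product states are then merged.
        a   b  
>  q0   q1  q2 
   q1   q3  q4 
   q2   q3  q3 
   q3   q5  q5 
   q4   q5  q6 
   q5   q0  q0 
 * q6   q0  q0 
(> = start, * = accepting)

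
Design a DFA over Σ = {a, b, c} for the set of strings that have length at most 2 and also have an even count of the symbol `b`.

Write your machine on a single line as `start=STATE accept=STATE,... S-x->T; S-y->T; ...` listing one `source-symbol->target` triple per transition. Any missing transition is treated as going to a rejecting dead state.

Build one automaton per condition and run them in lockstep. One (4 states) tracks the input length, saturating at 3; the other (2 states) tracks the count of `b`s modulo 2. Each combined state is a pair, one component from each; accept when both components accept.
        a   b   c  
>* q0   q1  q2  q1 
 * q1   q3  q4  q3 
   q2   q4  q3  q4 
 * q3   q5  q6  q5 
   q4   q6  q5  q6 
   q5   q5  q6  q5 
   q6   q6  q5  q6 
(> = start, * = accepting)

start=q0; accept=q0,q1,q3; q0-a->q1; q0-b->q2; q0-c->q1; q1-a->q3; q1-b->q4; q1-c->q3; q2-a->q4; q2-b->q3; q2-c->q4; q3-a->q5; q3-b->q6; q3-c->q5; q4-a->q6; q4-b->q5; q4-c->q6; q5-a->q5; q5-b->q6; q5-c->q5; q6-a->q6; q6-b->q5; q6-c->q6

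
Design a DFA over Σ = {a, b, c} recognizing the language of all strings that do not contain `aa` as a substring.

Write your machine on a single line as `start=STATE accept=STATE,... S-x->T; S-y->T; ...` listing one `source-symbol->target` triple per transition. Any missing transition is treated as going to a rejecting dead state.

start=S0; accept=S0,S1; S0-a->S1; S0-b->S0; S0-c->S0; S1-a->S2; S1-b->S0; S1-c->S0; S2-a->S2; S2-b->S2; S2-c->S2

This is the complement of 'contains `aa`'. Use the same substring-matching states — S0 through S2 holding how much of `aa` has just been matched — but flip the accepting set: everything except the trap S2 accepts.
        a   b   c  
>* S0   S1  S0  S0 
 * S1   S2  S0  S0 
   S2   S2  S2  S2 
(> = start, * = accepting)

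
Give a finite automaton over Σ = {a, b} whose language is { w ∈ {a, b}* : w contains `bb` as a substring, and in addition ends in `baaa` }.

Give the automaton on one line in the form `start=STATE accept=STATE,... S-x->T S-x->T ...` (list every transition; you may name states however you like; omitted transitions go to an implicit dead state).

start=q0 accept=q5 q0-a->q0 q0-b->q1 q1-a->q0 q1-b->q2 q2-a->q3 q2-b->q2 q3-a->q4 q3-b->q2 q4-a->q5 q4-b->q2 q5-a->q6 q5-b->q2 q6-a->q6 q6-b->q2

Run two small machines in parallel and take their product. One (3 states) tracks whether and how much of `bb` has been seen; the other (5 states) tracks how much of the suffix `baaa` has currently been matched. Each combined state is a pair, one component from each; accept when both components accept. Minimizing collapses redundant product states.
A 7-state machine:
        a   b  
>  q0   q0  q1 
   q1   q0  q2 
   q2   q3  q2 
   q3   q4  q2 
   q4   q5  q2 
 * q5   q6  q2 
   q6   q6  q2 
(> = start, * = accepting)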